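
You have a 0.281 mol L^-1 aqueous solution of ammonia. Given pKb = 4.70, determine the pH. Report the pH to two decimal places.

pH = 11.37

NH3 + H2O ⇌ NH4+ + OH-
Kb = 10^(−4.70) = 2.00 × 10^-5
From the ICE table, Kb = [OH-]²/(0.281 − [OH-]) = 2.00 × 10^-5.
Since Kb ≪ C₀, [OH-] ≈ √(Kb·C₀) = 2.37 × 10^-3 M.
pOH = −log(2.37 × 10^-3) = 2.63; pH = 14.00 − 2.63 = 11.37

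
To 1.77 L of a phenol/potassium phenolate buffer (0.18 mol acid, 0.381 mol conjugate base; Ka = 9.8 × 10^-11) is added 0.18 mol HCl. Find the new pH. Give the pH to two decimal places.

After neutralization: n(C6H5OH) = 0.36 mol, n(C6H5O-) = 0.201 mol.
pKa = −log(9.8 × 10^-11) = 10.009
Henderson–Hasselbalch with mole ratio 0.201/0.36: pH = 10.009 + (-0.253)

pH = 9.76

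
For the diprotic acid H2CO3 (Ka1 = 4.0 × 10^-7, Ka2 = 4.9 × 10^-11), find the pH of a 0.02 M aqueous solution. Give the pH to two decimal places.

pH = 4.05

Ka1 ≫ Ka2, so treat the first dissociation as the only significant source of H+.
Ka1 = x²/(0.02 − x) = 4.0 × 10^-7
x ≈ √(4.0 × 10^-7 × 0.02) = 8.94 × 10^-5 M
pH = −log(8.94 × 10^-5) = 4.05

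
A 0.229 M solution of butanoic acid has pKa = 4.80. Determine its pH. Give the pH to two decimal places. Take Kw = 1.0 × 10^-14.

CH3(CH2)2COOH ⇌ CH3(CH2)2COO- + H+
Ka = 10^(−4.80) = 1.58 × 10^-5
From the ICE table, Ka = x²/(0.229 − x) = 1.58 × 10^-5.
Since Ka ≪ C₀, x ≈ √(Ka·C₀) = 1.90 × 10^-3 M.
pH = −log[H+] = −log(1.90 × 10^-3) = 2.72

pH = 2.72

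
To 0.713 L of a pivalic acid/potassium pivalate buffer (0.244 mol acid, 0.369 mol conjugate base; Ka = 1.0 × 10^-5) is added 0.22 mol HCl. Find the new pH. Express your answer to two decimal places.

Added H+ converts (CH3)3CCOO- to (CH3)3CCOOH: (CH3)3CCOOH → 0.464 mol, (CH3)3CCOO- → 0.149 mol.
pKa = −log(1.0 × 10^-5) = 5.000
Henderson–Hasselbalch with mole ratio 0.149/0.464: pH = 5.000 + (-0.493)

pH = 4.51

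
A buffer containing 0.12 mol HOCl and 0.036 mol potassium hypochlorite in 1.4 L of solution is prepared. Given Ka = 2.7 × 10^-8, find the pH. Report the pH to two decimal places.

pKa = −log(2.7 × 10^-8) = 7.569
Henderson–Hasselbalch: pH = pKa + log([OCl-]/[HOCl]) = 7.569 + log(0.036/0.12)
pH = 7.569 + (-0.523) = 7.05

pH = 7.05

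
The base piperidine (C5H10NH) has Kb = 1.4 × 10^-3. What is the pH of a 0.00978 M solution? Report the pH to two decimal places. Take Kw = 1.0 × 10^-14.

pH = 11.49

C5H10NH + H2O ⇌ C5H10NH2+ + OH-
Kb = [OH-]²/(0.00978 − [OH-]) = 1.4 × 10^-3
[OH-] is not negligible relative to C₀; solve [OH-]² + 0.0014·[OH-] − 1.37e-05 = 0.
[OH-] = (−Kb + √(Kb² + 4·Kb·C₀))/2 = 3.07 × 10^-3 M
pOH = 2.51, so pH = 14.00 − pOH = 11.49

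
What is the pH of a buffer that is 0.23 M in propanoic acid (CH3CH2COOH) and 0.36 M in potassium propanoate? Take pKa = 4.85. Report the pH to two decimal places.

pH = pKa + log([A⁻]/[HA]) = 4.85 + log(0.36/0.23)
pH = 4.85 + (+0.195) = 5.04

pH = 5.04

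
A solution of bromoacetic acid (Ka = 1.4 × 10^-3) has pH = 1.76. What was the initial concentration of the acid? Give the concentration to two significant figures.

C₀ = 2.3 × 10^-1 M

[H+] = 10^(-1.76) = 1.74 × 10^-2 M = x
Ka = x²/(C₀ − x) ⇒ C₀ = x + x²/Ka
C₀ = 1.74 × 10^-2 + (1.74 × 10^-2)²/(1.4 × 10^-3) = 2.34 × 10^-1 M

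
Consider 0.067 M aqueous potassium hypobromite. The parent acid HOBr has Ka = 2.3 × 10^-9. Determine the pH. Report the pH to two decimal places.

OBr- is the conjugate base of the weak acid HOBr.
Kb = Kw/Ka = 1.0×10^-14 / 2.3 × 10^-9 = 4.35 × 10^-6
From the ICE table, Kb = [OH-]²/(0.067 − [OH-]) = 4.35 × 10^-6.
Assume [OH-] ≪ 0.067: [OH-] ≈ √(4.35 × 10^-6 × 0.067) = 5.40 × 10^-4 M
pOH = 3.27, so pH = 14.00 − pOH = 10.73

pH = 10.73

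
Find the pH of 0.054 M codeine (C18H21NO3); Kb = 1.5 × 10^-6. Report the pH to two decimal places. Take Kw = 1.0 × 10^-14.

pH = 10.45

C18H21NO3 + H2O ⇌ C18H22NO3+ + OH-
Let x = [OH-] at equilibrium. Kb = x²/(0.054 − x).
Assume x ≪ 0.054: x ≈ √(1.5 × 10^-6 × 0.054) = 2.85 × 10^-4 M
pOH = −log(2.85 × 10^-4) = 3.55; pH = 14.00 − 3.55 = 10.45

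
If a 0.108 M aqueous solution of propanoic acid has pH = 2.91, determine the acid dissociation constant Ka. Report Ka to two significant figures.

Ka = 1.4 × 10^-5

[H+] = 10^(-2.91) = 1.23 × 10^-3 M
At equilibrium [HA] = 0.108 − 1.23 × 10^-3 = 1.07 × 10^-1 M
Ka = [H+][A-]/[HA] = (1.23 × 10^-3)² / 1.07 × 10^-1 = 1.4 × 10^-5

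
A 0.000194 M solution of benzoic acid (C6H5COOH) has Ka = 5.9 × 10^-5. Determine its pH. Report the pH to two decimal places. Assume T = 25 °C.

C6H5COOH ⇌ C6H5COO- + H+
From the ICE table, Ka = x²/(0.000194 − x) = 5.9 × 10^-5.
The 5% rule fails; solving x² + Ka·x − Ka·C₀ = 0 exactly:
x = (−Ka + √(Ka² + 4·Ka·C₀))/2 = 8.15 × 10^-5 M
pH = −log[H+] = −log(8.15 × 10^-5) = 4.09

pH = 4.09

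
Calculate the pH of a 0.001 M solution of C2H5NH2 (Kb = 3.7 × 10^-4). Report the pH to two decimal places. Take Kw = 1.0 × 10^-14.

C2H5NH2 + H2O ⇌ C2H5NH3+ + OH-
From the ICE table, Kb = x²/(0.001 − x) = 3.7 × 10^-4.
The 5% rule fails; solving x² + Kb·x − Kb·C₀ = 0 exactly:
x = (−Kb + √(Kb² + 4·Kb·C₀))/2 = 4.51 × 10^-4 M
pOH = −log(4.51 × 10^-4) = 3.35; pH = 14.00 − 3.35 = 10.65

pH = 10.65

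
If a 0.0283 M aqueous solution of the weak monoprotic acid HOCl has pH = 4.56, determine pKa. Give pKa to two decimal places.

pKa = 7.57

[H+] = 10^(-4.56) = 2.75 × 10^-5 M
At equilibrium [HA] = 0.0283 − 2.75 × 10^-5 = 2.83 × 10^-2 M
Ka = [H+][A-]/[HA] = (2.75 × 10^-5)² / 2.83 × 10^-2 = 2.67 × 10^-8
pKa = -log(2.67 × 10^-8) = 7.57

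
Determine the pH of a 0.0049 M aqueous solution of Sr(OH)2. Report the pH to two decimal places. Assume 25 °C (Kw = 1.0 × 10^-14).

pH = 11.99

Sr(OH)2 is a strong base (each formula unit releases 2 OH-); [OH-] = 0.0098 M.
pOH = -log(0.0098) = 2.01
pH = 14.00 - 2.01 = 11.99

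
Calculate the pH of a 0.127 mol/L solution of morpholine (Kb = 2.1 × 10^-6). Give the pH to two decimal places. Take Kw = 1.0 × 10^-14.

pH = 10.71

C4H8ONH + H2O ⇌ C4H8ONH2+ + OH-
Kb = x²/(0.127 − x) = 2.1 × 10^-6
Neglecting x in the denominator: x = √(2.1 × 10^-6 × 0.127) = 5.16 × 10^-4 M
pOH = 3.29, so pH = 14.00 − pOH = 10.71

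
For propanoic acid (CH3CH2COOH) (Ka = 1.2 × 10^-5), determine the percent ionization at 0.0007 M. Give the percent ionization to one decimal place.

12.3%

CH3CH2COOH ⇌ CH3CH2COO- + H+; let x = [H+] at equilibrium.
Ka = x²/(C₀ − x); solving the quadratic gives x = 8.58 × 10^-5 M.
Fraction ionized = 8.58 × 10^-5 / 0.0007 = 0.1226 → 12.3%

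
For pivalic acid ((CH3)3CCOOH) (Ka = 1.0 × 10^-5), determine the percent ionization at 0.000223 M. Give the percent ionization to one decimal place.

19.1%

(CH3)3CCOOH ⇌ (CH3)3CCOO- + H+; let x = [H+] at equilibrium.
Solve x² + 1e-05x − 2.23e-09 = 0 → x = 4.25 × 10^-5 M
% ionization = x/C₀ × 100% = 4.25 × 10^-5/0.000223 × 100% = 19.1%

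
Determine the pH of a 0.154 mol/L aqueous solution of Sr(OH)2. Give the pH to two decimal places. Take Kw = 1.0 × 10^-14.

pH = 13.49

Sr(OH)2 is a strong base (each formula unit releases 2 OH-); [OH-] = 0.308 M.
pOH = -log(0.308) = 0.51
pH = 14.00 - 0.51 = 13.49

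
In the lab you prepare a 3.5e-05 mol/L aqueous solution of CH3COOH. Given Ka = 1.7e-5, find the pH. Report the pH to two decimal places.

CH3COOH ⇌ CH3COO- + H+
From the ICE table, Ka = [H+]²/(3.5e-05 − [H+]) = 1.7 × 10^-5.
[H+] is not negligible relative to C₀; solve [H+]² + 1.7e-05·[H+] − 5.95e-10 = 0.
[H+] = (−Ka + √(Ka² + 4·Ka·C₀))/2 = 1.73 × 10^-5 M
pH = −log[H+] = −log(1.73 × 10^-5) = 4.76

pH = 4.76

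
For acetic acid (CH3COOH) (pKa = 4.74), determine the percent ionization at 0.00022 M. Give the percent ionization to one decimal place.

CH3COOH ⇌ CH3COO- + H+; let x = [H+] at equilibrium.
Ka = 10^(−4.74) = 1.82 × 10^-5
Ka = x²/(C₀ − x); solving the quadratic gives x = 5.48 × 10^-5 M.
Fraction ionized = 5.48 × 10^-5 / 0.00022 = 0.2491 → 24.9%

24.9%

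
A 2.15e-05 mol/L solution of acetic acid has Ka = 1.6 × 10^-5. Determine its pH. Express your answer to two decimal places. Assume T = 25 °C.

pH = 4.91

CH3COOH ⇌ CH3COO- + H+
Ka = x²/(2.15e-05 − x) = 1.6 × 10^-5
x is not negligible relative to C₀; solve x² + 1.6e-05·x − 3.44e-10 = 0.
x = (−Ka + √(Ka² + 4·Ka·C₀))/2 = 1.22 × 10^-5 M
pH = −log(1.22 × 10^-5) = 4.91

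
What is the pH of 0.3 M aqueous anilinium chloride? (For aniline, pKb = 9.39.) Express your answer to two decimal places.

C6H5NH3+ is the conjugate acid of the weak base C6H5NH2.
Kb = 10^(−9.39) = 4.07 × 10^-10
Ka = Kw/Kb = 1.0×10^-14 / 4.07 × 10^-10 = 2.46 × 10^-5
Ka = x²/(0.3 − x) = 2.46 × 10^-5
Assume x ≪ 0.3: x ≈ √(2.46 × 10^-5 × 0.3) = 2.72 × 10^-3 M
pH = −log(2.72 × 10^-3) = 2.57

pH = 2.57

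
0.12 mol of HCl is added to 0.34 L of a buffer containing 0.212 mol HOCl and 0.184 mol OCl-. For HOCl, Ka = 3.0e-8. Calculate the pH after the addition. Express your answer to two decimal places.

After neutralization: n(HOCl) = 0.332 mol, n(OCl-) = 0.064 mol.
pKa = −log(3.0 × 10^-8) = 7.523
Henderson–Hasselbalch with mole ratio 0.064/0.332: pH = 7.523 + (-0.715)

pH = 6.81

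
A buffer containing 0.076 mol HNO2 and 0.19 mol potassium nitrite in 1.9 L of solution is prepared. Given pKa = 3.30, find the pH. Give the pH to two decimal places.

pH = 3.70

pH = pKa + log([A⁻]/[HA]) = 3.30 + log(0.19/0.076)
pH = 3.30 + (+0.398) = 3.70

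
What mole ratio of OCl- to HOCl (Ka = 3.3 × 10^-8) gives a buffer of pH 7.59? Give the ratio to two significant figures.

pKa = -log(3.3 × 10^-8) = 7.481
pH = pKa + log(r) ⇒ log(r) = 7.59 − 7.481 = +0.109
r = [OCl-]/[HOCl] = 10^(+0.109) = 1.29

ratio = 1.3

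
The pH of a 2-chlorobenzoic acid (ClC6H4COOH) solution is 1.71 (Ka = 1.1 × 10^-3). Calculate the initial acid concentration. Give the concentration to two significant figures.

C₀ = 3.7 × 10^-1 M

[H+] = 10^(-1.71) = 1.95 × 10^-2 M = x
Ka = x²/(C₀ − x) ⇒ C₀ = x + x²/Ka
C₀ = 1.95 × 10^-2 + (1.95 × 10^-2)²/(1.1 × 10^-3) = 3.65 × 10^-1 M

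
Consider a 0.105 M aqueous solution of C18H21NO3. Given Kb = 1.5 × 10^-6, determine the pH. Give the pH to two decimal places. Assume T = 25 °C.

C18H21NO3 + H2O ⇌ C18H22NO3+ + OH-
Let x = [OH-] at equilibrium. Kb = x²/(0.105 − x).
Neglecting x in the denominator: x = √(1.5 × 10^-6 × 0.105) = 3.97 × 10^-4 M
Check: 0.38% ionized — well under 5%, approximation valid.
pOH = −log(3.97 × 10^-4) = 3.40; pH = 14.00 − 3.40 = 10.60

pH = 10.60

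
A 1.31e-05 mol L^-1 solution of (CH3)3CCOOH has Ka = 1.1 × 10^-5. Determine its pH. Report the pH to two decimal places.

(CH3)3CCOOH ⇌ (CH3)3CCOO- + H+
From the ICE table, Ka = [H+]²/(1.31e-05 − [H+]) = 1.1 × 10^-5.
[H+] is not negligible relative to C₀; solve [H+]² + 1.1e-05·[H+] − 1.44e-10 = 0.
[H+] = (−Ka + √(Ka² + 4·Ka·C₀))/2 = 7.70 × 10^-6 M
pH = −log(7.70 × 10^-6) = 5.11

pH = 5.11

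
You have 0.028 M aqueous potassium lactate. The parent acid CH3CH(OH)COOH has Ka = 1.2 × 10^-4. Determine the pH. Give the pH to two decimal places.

CH3CH(OH)COO- is the conjugate base of the weak acid CH3CH(OH)COOH.
Kb = Kw/Ka = 1.0×10^-14 / 1.2 × 10^-4 = 8.33 × 10^-11
From the ICE table, Kb = x²/(0.028 − x) = 8.33 × 10^-11.
Assume x ≪ 0.028: x ≈ √(8.33 × 10^-11 × 0.028) = 1.53 × 10^-6 M
pOH = 5.82, so pH = 14.00 − pOH = 8.18

pH = 8.18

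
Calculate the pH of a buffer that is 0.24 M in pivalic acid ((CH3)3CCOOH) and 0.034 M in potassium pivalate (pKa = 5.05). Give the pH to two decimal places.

pH = 4.20

Using pH = pKa + log([base]/[acid]) with [base]/[acid] = 0.034/0.24:
pH = 5.05 + (-0.849) = 4.20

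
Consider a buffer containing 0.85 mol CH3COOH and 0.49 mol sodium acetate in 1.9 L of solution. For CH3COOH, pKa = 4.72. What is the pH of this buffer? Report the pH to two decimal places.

pH = 4.48

pH = pKa + log([A⁻]/[HA]) = 4.72 + log(0.49/0.85)
pH = 4.72 + (-0.239) = 4.48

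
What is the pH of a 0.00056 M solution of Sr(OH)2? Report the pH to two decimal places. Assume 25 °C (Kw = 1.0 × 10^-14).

Sr(OH)2 is a strong base (each formula unit releases 2 OH-); [OH-] = 0.00112 M.
pOH = -log(0.00112) = 2.95
pH = 14.00 - 2.95 = 11.05

pH = 11.05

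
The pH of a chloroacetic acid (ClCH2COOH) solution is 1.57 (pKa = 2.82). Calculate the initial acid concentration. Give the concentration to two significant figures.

[H+] = 10^(-1.57) = 2.69 × 10^-2 M = x
Ka = 10^(−2.82) = 1.51 × 10^-3
Ka = x²/(C₀ − x) ⇒ C₀ = x + x²/Ka
C₀ = 2.69 × 10^-2 + (2.69 × 10^-2)²/(1.51 × 10^-3) = 5.06 × 10^-1 M

C₀ = 5.1 × 10^-1 M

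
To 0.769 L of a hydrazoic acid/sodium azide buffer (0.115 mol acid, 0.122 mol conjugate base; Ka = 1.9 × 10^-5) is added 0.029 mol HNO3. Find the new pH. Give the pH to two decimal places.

pH = 4.53

After neutralization: n(HN3) = 0.144 mol, n(N3-) = 0.093 mol.
pKa = −log(1.9 × 10^-5) = 4.721
pH = pKa + log([A⁻]/[HA]) = 4.721 + log(0.093/0.144) = 4.721 -0.190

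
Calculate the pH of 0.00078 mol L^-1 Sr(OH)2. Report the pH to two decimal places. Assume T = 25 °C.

Sr(OH)2 is a strong base (each formula unit releases 2 OH-); [OH-] = 0.00156 M.
pOH = -log(0.00156) = 2.81
pH = 14.00 - 2.81 = 11.19

pH = 11.19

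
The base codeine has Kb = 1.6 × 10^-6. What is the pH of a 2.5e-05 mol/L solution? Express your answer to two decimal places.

pH = 8.75

C18H21NO3 + H2O ⇌ C18H22NO3+ + OH-
Kb = x²/(2.5e-05 − x) = 1.6 × 10^-6
x is not negligible relative to C₀; solve x² + 1.6e-06·x − 4e-11 = 0.
x = (−Kb + √(Kb² + 4·Kb·C₀))/2 = 5.57 × 10^-6 M
pOH = −log(5.57 × 10^-6) = 5.25; pH = 14.00 − 5.25 = 8.75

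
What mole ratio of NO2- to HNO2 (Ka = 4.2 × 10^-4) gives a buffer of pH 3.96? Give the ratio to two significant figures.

pKa = -log(4.2 × 10^-4) = 3.377
pH = pKa + log(r) ⇒ log(r) = 3.96 − 3.377 = +0.583
r = [NO2-]/[HNO2] = 10^(+0.583) = 3.83

ratio = 3.8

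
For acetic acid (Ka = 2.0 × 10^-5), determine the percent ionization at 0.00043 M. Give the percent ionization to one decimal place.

19.4%

CH3COOH ⇌ CH3COO- + H+; let x = [H+] at equilibrium.
Solve x² + 2e-05x − 8.6e-09 = 0 → x = 8.33 × 10^-5 M
% ionization = x/C₀ × 100% = 8.33 × 10^-5/0.00043 × 100% = 19.4%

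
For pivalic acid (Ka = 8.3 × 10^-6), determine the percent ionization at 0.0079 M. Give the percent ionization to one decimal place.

3.2%

(CH3)3CCOOH ⇌ (CH3)3CCOO- + H+; let x = [H+] at equilibrium.
x ≈ √(Ka·C₀) = √(8.3 × 10^-6 × 0.0079) = 2.56 × 10^-4 M
% ionization = x/C₀ × 100% = 2.56 × 10^-4/0.0079 × 100% = 3.2%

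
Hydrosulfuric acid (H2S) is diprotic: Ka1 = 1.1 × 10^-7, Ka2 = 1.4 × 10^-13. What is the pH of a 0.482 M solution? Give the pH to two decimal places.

pH = 3.64

Since Ka1 ≫ Ka2, the first ionization dominates [H+].
Ka1 = x²/(0.482 − x) = 1.1 × 10^-7
x ≈ √(1.1 × 10^-7 × 0.482) = 2.30 × 10^-4 M
pH = −log(2.30 × 10^-4) = 3.64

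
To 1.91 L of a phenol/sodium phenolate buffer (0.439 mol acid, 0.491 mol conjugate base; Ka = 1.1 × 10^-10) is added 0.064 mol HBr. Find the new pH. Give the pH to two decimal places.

After neutralization: n(C6H5OH) = 0.503 mol, n(C6H5O-) = 0.427 mol.
pKa = −log(1.1 × 10^-10) = 9.959
pH = pKa + log(n_C6H5O-/n_C6H5OH) = 9.959 + log(0.427/0.503) = 9.959 + (-0.071)

pH = 9.89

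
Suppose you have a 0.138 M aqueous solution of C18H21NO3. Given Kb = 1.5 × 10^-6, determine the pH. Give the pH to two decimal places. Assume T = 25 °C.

pH = 10.66

C18H21NO3 + H2O ⇌ C18H22NO3+ + OH-
From the ICE table, Kb = [OH-]²/(0.138 − [OH-]) = 1.5 × 10^-6.
Neglecting [OH-] in the denominator: [OH-] = √(1.5 × 10^-6 × 0.138) = 4.55 × 10^-4 M
pOH = −log(4.55 × 10^-4) = 3.34; pH = 14.00 − 3.34 = 10.66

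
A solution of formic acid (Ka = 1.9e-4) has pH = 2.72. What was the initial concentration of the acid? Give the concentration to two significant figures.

C₀ = 2.1 × 10^-2 M

[H+] = 10^(-2.72) = 1.91 × 10^-3 M = x
Ka = x²/(C₀ − x) ⇒ C₀ = x + x²/Ka
C₀ = 1.91 × 10^-3 + (1.91 × 10^-3)²/(1.9 × 10^-4) = 2.11 × 10^-2 M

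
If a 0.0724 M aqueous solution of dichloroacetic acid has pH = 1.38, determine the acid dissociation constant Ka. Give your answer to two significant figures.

[H+] = 10^(-1.38) = 4.17 × 10^-2 M
At equilibrium [HA] = 0.0724 − 4.17 × 10^-2 = 3.07 × 10^-2 M
Ka = [H+][A-]/[HA] = (4.17 × 10^-2)² / 3.07 × 10^-2 = 5.7 × 10^-2

Ka = 5.7 × 10^-2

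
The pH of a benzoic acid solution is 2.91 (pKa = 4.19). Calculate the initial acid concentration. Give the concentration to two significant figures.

C₀ = 2.5 × 10^-2 M

[H+] = 10^(-2.91) = 1.23 × 10^-3 M = x
Ka = 10^(−4.19) = 6.46 × 10^-5
Ka = x²/(C₀ − x) ⇒ C₀ = x + x²/Ka
C₀ = 1.23 × 10^-3 + (1.23 × 10^-3)²/(6.46 × 10^-5) = 2.46 × 10^-2 M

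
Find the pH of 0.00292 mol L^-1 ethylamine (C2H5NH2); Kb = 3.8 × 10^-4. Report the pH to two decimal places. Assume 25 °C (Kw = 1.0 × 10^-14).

C2H5NH2 + H2O ⇌ C2H5NH3+ + OH-
Kb = x²/(0.00292 − x) = 3.8 × 10^-4
Here C₀/Kb ≈ 7.68, so the small-x approximation fails. Use the quadratic:
x = (−Kb + √(Kb² + 4·Kb·C₀))/2 = 8.80 × 10^-4 M
pOH = −log(8.80 × 10^-4) = 3.06; pH = 14.00 − 3.06 = 10.94

pH = 10.94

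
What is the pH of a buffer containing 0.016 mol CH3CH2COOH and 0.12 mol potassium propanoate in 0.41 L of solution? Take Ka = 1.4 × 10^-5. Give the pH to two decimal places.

pH = 5.73

pKa = −log(1.4 × 10^-5) = 4.854
pH = pKa + log([A⁻]/[HA]) = 4.854 + log(0.12/0.016)
pH = 4.854 + (+0.875) = 5.73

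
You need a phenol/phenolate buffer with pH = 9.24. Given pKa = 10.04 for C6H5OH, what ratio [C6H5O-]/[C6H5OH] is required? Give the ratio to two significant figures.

ratio = 0.16

pH = pKa + log(r) ⇒ log(r) = 9.24 − 10.04 = -0.80
r = [C6H5O-]/[C6H5OH] = 10^(-0.80) = 0.158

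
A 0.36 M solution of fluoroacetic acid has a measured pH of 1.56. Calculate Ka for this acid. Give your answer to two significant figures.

[H+] = 10^(-1.56) = 2.75 × 10^-2 M
At equilibrium [HA] = 0.36 − 2.75 × 10^-2 = 3.32 × 10^-1 M
Ka = [H+][A-]/[HA] = (2.75 × 10^-2)² / 3.32 × 10^-1 = 2.3 × 10^-3

Ka = 2.3 × 10^-3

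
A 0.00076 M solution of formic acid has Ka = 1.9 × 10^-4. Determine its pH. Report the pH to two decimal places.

pH = 3.53

HCOOH ⇌ HCOO- + H+
Let x = [H+] at equilibrium. Ka = x²/(0.00076 − x).
The 5% rule fails; solving x² + Ka·x − Ka·C₀ = 0 exactly:
x = (−Ka + √(Ka² + 4·Ka·C₀))/2 = 2.97 × 10^-4 M
pH = −log(2.97 × 10^-4) = 3.53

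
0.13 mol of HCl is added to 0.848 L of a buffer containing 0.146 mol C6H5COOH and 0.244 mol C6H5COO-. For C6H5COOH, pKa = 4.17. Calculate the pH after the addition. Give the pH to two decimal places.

After neutralization: n(C6H5COOH) = 0.276 mol, n(C6H5COO-) = 0.114 mol.
pH = pKa + log([A⁻]/[HA]) = 4.17 + log(0.114/0.276) = 4.17 -0.384

pH = 3.79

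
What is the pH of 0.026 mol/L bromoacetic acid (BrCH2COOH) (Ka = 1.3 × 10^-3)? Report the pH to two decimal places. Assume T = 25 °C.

pH = 2.28

BrCH2COOH ⇌ BrCH2COO- + H+
Let x = [H+] at equilibrium. Ka = x²/(0.026 − x).
x is not negligible relative to C₀; solve x² + 0.0013·x − 3.38e-05 = 0.
x = (−Ka + √(Ka² + 4·Ka·C₀))/2 = 5.20 × 10^-3 M
pH = −log(5.20 × 10^-3) = 2.28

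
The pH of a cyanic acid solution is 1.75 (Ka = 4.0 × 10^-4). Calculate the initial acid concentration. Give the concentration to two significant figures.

[H+] = 10^(-1.75) = 1.78 × 10^-2 M = x
Ka = x²/(C₀ − x) ⇒ C₀ = x + x²/Ka
C₀ = 1.78 × 10^-2 + (1.78 × 10^-2)²/(4.0 × 10^-4) = 8.10 × 10^-1 M

C₀ = 8.1 × 10^-1 M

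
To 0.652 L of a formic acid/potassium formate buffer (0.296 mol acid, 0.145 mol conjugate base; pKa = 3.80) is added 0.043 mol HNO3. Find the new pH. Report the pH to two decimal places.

pH = 3.28

Added H+ converts HCOO- to HCOOH: HCOOH → 0.339 mol, HCOO- → 0.102 mol.
pH = pKa + log([A⁻]/[HA]) = 3.80 + log(0.102/0.339) = 3.80 -0.522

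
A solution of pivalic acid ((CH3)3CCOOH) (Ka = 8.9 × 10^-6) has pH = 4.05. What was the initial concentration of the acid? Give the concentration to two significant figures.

C₀ = 9.8 × 10^-4 M

[H+] = 10^(-4.05) = 8.91 × 10^-5 M = x
Ka = x²/(C₀ − x) ⇒ C₀ = x + x²/Ka
C₀ = 8.91 × 10^-5 + (8.91 × 10^-5)²/(8.9 × 10^-6) = 9.81 × 10^-4 M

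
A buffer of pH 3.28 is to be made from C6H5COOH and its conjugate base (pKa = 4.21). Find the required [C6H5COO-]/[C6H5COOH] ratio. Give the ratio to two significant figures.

pH = pKa + log(r) ⇒ log(r) = 3.28 − 4.21 = -0.93
r = [C6H5COO-]/[C6H5COOH] = 10^(-0.93) = 0.117

ratio = 0.12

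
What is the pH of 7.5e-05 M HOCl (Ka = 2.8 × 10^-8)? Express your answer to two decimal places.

HOCl ⇌ OCl- + H+
Ka = [H+]²/(7.5e-05 − [H+]) = 2.8 × 10^-8
Neglecting [H+] in the denominator: [H+] = √(2.8 × 10^-8 × 7.5e-05) = 1.45 × 10^-6 M
pH = −log(1.45 × 10^-6) = 5.84

pH = 5.84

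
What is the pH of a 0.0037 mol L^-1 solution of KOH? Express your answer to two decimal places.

KOH is a strong base; [OH-] = 0.0037 M.
pOH = -log(0.0037) = 2.43
pH = 14.00 - 2.43 = 11.57

pH = 11.57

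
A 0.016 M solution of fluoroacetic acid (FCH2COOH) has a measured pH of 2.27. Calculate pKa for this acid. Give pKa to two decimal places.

[H+] = 10^(-2.27) = 5.37 × 10^-3 M
At equilibrium [HA] = 0.016 − 5.37 × 10^-3 = 1.06 × 10^-2 M
Ka = [H+][A-]/[HA] = (5.37 × 10^-3)² / 1.06 × 10^-2 = 2.72 × 10^-3
pKa = -log(2.72 × 10^-3) = 2.57

pKa = 2.57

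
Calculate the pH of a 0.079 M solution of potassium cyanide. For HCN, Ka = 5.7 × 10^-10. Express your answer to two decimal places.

CN- is the conjugate base of the weak acid HCN.
Kb = Kw/Ka = 1.0×10^-14 / 5.7 × 10^-10 = 1.75 × 10^-5
Kb = x²/(0.079 − x) = 1.75 × 10^-5
Since Kb ≪ C₀, x ≈ √(Kb·C₀) = 1.18 × 10^-3 M.
(x/C₀ = 1.5% < 5%, so the approximation holds.)
pOH = 2.93, so pH = 14.00 − pOH = 11.07

pH = 11.07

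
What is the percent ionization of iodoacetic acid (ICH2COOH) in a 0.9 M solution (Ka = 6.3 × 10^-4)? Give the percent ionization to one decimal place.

2.6%

ICH2COOH ⇌ ICH2COO- + H+; let x = [H+] at equilibrium.
x ≈ √(Ka·C₀) = √(6.3 × 10^-4 × 0.9) = 2.38 × 10^-2 M
% ionization = x/C₀ × 100% = 2.38 × 10^-2/0.9 × 100% = 2.6%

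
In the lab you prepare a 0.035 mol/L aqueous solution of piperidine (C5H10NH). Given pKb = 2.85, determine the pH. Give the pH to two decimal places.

C5H10NH + H2O ⇌ C5H10NH2+ + OH-
Kb = 10^(−2.85) = 1.41 × 10^-3
From the ICE table, Kb = [OH-]²/(0.035 − [OH-]) = 1.41 × 10^-3.
Here C₀/Kb ≈ 24.8, so the small-[OH-] approximation fails. Use the quadratic:
[OH-] = [−0.00141 + √(0.00141² + 0.000197)]/2 = 6.36 × 10^-3 M
pOH = −log(6.36 × 10^-3) = 2.20; pH = 14.00 − 2.20 = 11.80

pH = 11.80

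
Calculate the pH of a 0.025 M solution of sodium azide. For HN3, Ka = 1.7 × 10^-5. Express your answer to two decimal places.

pH = 8.58

N3- is the conjugate base of the weak acid HN3.
Kb = Kw/Ka = 1.0×10^-14 / 1.7 × 10^-5 = 5.88 × 10^-10
From the ICE table, Kb = x²/(0.025 − x) = 5.88 × 10^-10.
Assume x ≪ 0.025: x ≈ √(5.88 × 10^-10 × 0.025) = 3.83 × 10^-6 M
Check: 0.015% ionized — well under 5%, approximation valid.
pOH = −log(3.83 × 10^-6) = 5.42; pH = 14.00 − 5.42 = 8.58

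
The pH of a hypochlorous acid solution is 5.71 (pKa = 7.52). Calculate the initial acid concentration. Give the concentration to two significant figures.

C₀ = 1.3 × 10^-4 M

[H+] = 10^(-5.71) = 1.95 × 10^-6 M = x
Ka = 10^(−7.52) = 3.02 × 10^-8
Ka = x²/(C₀ − x) ⇒ C₀ = x + x²/Ka
C₀ = 1.95 × 10^-6 + (1.95 × 10^-6)²/(3.02 × 10^-8) = 1.28 × 10^-4 M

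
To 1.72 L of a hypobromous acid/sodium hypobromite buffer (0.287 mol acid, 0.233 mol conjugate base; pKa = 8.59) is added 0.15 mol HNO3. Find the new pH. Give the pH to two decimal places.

After neutralization: n(HOBr) = 0.437 mol, n(OBr-) = 0.083 mol.
pH = pKa + log(n_OBr-/n_HOBr) = 8.59 + log(0.083/0.437) = 8.59 + (-0.721)

pH = 7.87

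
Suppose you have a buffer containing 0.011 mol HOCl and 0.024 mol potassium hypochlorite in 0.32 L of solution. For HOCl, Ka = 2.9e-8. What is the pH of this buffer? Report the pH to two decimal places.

pKa = −log(2.9 × 10^-8) = 7.538
Henderson–Hasselbalch: pH = pKa + log([OCl-]/[HOCl]) = 7.538 + log(0.024/0.011)
pH = 7.538 + (+0.339) = 7.88

pH = 7.88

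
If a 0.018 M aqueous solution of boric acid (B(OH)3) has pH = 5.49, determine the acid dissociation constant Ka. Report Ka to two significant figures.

[H+] = 10^(-5.49) = 3.24 × 10^-6 M
At equilibrium [HA] = 0.018 − 3.24 × 10^-6 = 1.80 × 10^-2 M
Ka = [H+][A-]/[HA] = (3.24 × 10^-6)² / 1.80 × 10^-2 = 5.8 × 10^-10

Ka = 5.8 × 10^-10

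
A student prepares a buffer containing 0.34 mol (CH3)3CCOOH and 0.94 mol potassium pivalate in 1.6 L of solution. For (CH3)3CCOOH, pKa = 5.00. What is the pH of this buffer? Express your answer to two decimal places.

pH = pKa + log([A⁻]/[HA]) = 5.00 + log(0.94/0.34)
pH = 5.00 + (+0.442) = 5.44

pH = 5.44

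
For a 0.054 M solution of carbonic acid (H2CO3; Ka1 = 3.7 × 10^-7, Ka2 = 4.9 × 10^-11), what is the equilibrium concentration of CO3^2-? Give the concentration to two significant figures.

First ionization gives [H+] ≈ [HCO3-] = 1.41 × 10^-4 M.
Second step: Ka2 = [H+][CO3^2-]/[HCO3-] ≈ [CO3^2-] (since [H+] ≈ [HCO3-]).
So [CO3^2-] ≈ Ka2.

4.9 × 10^-11 M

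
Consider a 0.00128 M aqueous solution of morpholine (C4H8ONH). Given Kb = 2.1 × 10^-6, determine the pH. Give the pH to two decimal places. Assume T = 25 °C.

C4H8ONH + H2O ⇌ C4H8ONH2+ + OH-
Let x = [OH-] at equilibrium. Kb = x²/(0.00128 − x).
Since Kb ≪ C₀, x ≈ √(Kb·C₀) = 5.18 × 10^-5 M.
Check: 4.1% ionized — well under 5%, approximation valid.
pOH = −log(5.18 × 10^-5) = 4.29; pH = 14.00 − 4.29 = 9.71

pH = 9.71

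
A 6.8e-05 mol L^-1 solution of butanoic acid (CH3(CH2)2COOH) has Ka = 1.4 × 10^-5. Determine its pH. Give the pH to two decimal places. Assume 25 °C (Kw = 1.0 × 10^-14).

CH3(CH2)2COOH ⇌ CH3(CH2)2COO- + H+
Ka = [H+]²/(6.8e-05 − [H+]) = 1.4 × 10^-5
The 5% rule fails; solving [H+]² + Ka·[H+] − Ka·C₀ = 0 exactly:
[H+] = [−1.4e-05 + √(1.4e-05² + 3.81e-09)]/2 = 2.46 × 10^-5 M
pH = −log[H+] = −log(2.46 × 10^-5) = 4.61

pH = 4.61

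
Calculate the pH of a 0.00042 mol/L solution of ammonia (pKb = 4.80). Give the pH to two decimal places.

pH = 9.87

NH3 + H2O ⇌ NH4+ + OH-
Kb = 10^(−4.80) = 1.58 × 10^-5
From the ICE table, Kb = [OH-]²/(0.00042 − [OH-]) = 1.58 × 10^-5.
Here C₀/Kb ≈ 26.6, so the small-[OH-] approximation fails. Use the quadratic:
[OH-] = (−Kb + √(Kb² + 4·Kb·C₀))/2 = 7.39 × 10^-5 M
pOH = 4.13, so pH = 14.00 − pOH = 9.87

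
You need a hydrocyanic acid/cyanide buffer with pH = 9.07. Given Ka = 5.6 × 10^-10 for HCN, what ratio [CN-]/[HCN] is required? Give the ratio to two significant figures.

ratio = 0.66

pKa = -log(5.6 × 10^-10) = 9.252
pH = pKa + log(r) ⇒ log(r) = 9.07 − 9.252 = -0.182
r = [CN-]/[HCN] = 10^(-0.182) = 0.658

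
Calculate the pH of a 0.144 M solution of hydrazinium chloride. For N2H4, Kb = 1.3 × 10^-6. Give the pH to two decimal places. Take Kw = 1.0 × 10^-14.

N2H5+ is the conjugate acid of the weak base N2H4.
Ka = Kw/Kb = 1.0×10^-14 / 1.3 × 10^-6 = 7.69 × 10^-9
Ka = [H+]²/(0.144 − [H+]) = 7.69 × 10^-9
Assume [H+] ≪ 0.144: [H+] ≈ √(7.69 × 10^-9 × 0.144) = 3.33 × 10^-5 M
Check: 0.023% ionized — well under 5%, approximation valid.
pH = −log[H+] = −log(3.33 × 10^-5) = 4.48

pH = 4.48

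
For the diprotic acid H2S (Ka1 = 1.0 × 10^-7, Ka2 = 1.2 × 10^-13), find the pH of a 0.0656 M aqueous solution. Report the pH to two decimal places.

pH = 4.09

Ka1 ≫ Ka2, so treat the first dissociation as the only significant source of H+.
Ka1 = x²/(0.0656 − x) = 1.0 × 10^-7
x ≈ √(1.0 × 10^-7 × 0.0656) = 8.10 × 10^-5 M
pH = −log(8.10 × 10^-5) = 4.09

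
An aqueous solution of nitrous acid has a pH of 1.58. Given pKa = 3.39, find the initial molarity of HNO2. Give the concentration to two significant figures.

C₀ = 1.7 M

[H+] = 10^(-1.58) = 2.63 × 10^-2 M = x
Ka = 10^(−3.39) = 4.07 × 10^-4
Ka = x²/(C₀ − x) ⇒ C₀ = x + x²/Ka
C₀ = 2.63 × 10^-2 + (2.63 × 10^-2)²/(4.07 × 10^-4) = 1.73 M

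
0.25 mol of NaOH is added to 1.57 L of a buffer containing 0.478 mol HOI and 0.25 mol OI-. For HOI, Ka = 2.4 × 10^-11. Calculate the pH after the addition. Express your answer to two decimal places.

OH- converts HOI to OI-: HOI → 0.228 mol, OI- → 0.5 mol.
pKa = −log(2.4 × 10^-11) = 10.620
pH = pKa + log([A⁻]/[HA]) = 10.620 + log(0.5/0.228) = 10.620 +0.341

pH = 10.96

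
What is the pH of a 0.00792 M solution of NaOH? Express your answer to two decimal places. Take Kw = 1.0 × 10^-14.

pH = 11.90

NaOH is a strong base; [OH-] = 0.00792 M.
pOH = -log(0.00792) = 2.10
pH = 14.00 - 2.10 = 11.90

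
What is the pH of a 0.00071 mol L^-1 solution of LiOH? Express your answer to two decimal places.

pH = 10.85

LiOH is a strong base; [OH-] = 0.00071 M.
pOH = -log(0.00071) = 3.15
pH = 14.00 - 3.15 = 10.85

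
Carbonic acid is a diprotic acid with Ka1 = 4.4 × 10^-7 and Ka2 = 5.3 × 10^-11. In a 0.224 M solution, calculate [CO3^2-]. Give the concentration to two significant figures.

5.3 × 10^-11 M

First ionization gives [H+] ≈ [HCO3-] = 3.14 × 10^-4 M.
Second step: Ka2 = [H+][CO3^2-]/[HCO3-] ≈ [CO3^2-] (since [H+] ≈ [HCO3-]).
So [CO3^2-] ≈ Ka2.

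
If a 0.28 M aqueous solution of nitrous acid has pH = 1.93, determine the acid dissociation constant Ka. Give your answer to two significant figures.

[H+] = 10^(-1.93) = 1.17 × 10^-2 M
At equilibrium [HA] = 0.28 − 1.17 × 10^-2 = 2.68 × 10^-1 M
Ka = [H+][A-]/[HA] = (1.17 × 10^-2)² / 2.68 × 10^-1 = 5.1 × 10^-4

Ka = 5.1 × 10^-4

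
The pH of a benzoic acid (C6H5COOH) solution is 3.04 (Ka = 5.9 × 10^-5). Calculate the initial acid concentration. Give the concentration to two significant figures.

[H+] = 10^(-3.04) = 9.12 × 10^-4 M = x
Ka = x²/(C₀ − x) ⇒ C₀ = x + x²/Ka
C₀ = 9.12 × 10^-4 + (9.12 × 10^-4)²/(5.9 × 10^-5) = 1.50 × 10^-2 M

C₀ = 1.5 × 10^-2 M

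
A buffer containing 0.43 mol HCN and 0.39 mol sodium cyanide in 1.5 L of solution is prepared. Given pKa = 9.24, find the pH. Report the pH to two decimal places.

Using pH = pKa + log([base]/[acid]) with [base]/[acid] = 0.39/0.43:
pH = 9.24 + (-0.042) = 9.20

pH = 9.20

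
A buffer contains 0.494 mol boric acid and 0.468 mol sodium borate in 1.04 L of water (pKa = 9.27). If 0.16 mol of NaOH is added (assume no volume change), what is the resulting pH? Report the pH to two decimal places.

pH = 9.54

OH- converts B(OH)3 to B(OH)4-: B(OH)3 → 0.334 mol, B(OH)4- → 0.628 mol.
pH = pKa + log(n_B(OH)4-/n_B(OH)3) = 9.27 + log(0.628/0.334) = 9.27 + (+0.274)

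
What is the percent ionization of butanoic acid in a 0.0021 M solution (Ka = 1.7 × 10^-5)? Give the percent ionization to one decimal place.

8.6%

CH3(CH2)2COOH ⇌ CH3(CH2)2COO- + H+; let x = [H+] at equilibrium.
Ka = x²/(C₀ − x); solving the quadratic gives x = 1.81 × 10^-4 M.
% ionization = x/C₀ × 100% = 1.81 × 10^-4/0.0021 × 100% = 8.6%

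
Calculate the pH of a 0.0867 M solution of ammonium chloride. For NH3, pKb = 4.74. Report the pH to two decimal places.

pH = 5.16

NH4+ is the conjugate acid of the weak base NH3.
Kb = 10^(−4.74) = 1.82 × 10^-5
Ka = Kw/Kb = 1.0×10^-14 / 1.82 × 10^-5 = 5.49 × 10^-10
Ka = [H+]²/(0.0867 − [H+]) = 5.49 × 10^-10
Assume [H+] ≪ 0.0867: [H+] ≈ √(5.49 × 10^-10 × 0.0867) = 6.90 × 10^-6 M
pH = −log(6.90 × 10^-6) = 5.16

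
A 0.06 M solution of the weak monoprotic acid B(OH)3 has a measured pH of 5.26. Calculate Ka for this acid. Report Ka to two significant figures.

[H+] = 10^(-5.26) = 5.50 × 10^-6 M
At equilibrium [HA] = 0.06 − 5.50 × 10^-6 = 6.00 × 10^-2 M
Ka = [H+][A-]/[HA] = (5.50 × 10^-6)² / 6.00 × 10^-2 = 5.0 × 10^-10

Ka = 5.0 × 10^-10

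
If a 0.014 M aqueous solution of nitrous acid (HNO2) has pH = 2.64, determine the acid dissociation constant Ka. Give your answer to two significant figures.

Ka = 4.5 × 10^-4

[H+] = 10^(-2.64) = 2.29 × 10^-3 M
At equilibrium [HA] = 0.014 − 2.29 × 10^-3 = 1.17 × 10^-2 M
Ka = [H+][A-]/[HA] = (2.29 × 10^-3)² / 1.17 × 10^-2 = 4.5 × 10^-4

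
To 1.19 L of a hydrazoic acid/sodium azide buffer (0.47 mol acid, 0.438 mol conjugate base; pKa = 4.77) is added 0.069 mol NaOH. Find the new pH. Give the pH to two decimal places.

After neutralization: n(HN3) = 0.401 mol, n(N3-) = 0.507 mol.
Henderson–Hasselbalch with mole ratio 0.507/0.401: pH = 4.77 + (+0.102)

pH = 4.87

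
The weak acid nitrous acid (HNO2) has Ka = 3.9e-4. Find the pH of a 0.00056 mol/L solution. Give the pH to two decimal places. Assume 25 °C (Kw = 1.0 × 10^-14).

pH = 3.51

HNO2 ⇌ NO2- + H+
Ka = [H+]²/(0.00056 − [H+]) = 3.9 × 10^-4
The 5% rule fails; solving [H+]² + Ka·[H+] − Ka·C₀ = 0 exactly:
[H+] = [−0.00039 + √(0.00039² + 8.74e-07)]/2 = 3.11 × 10^-4 M
pH = −log(3.11 × 10^-4) = 3.51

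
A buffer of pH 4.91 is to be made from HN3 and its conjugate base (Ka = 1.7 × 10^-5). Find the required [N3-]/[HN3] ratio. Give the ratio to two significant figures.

pKa = -log(1.7 × 10^-5) = 4.770
pH = pKa + log(r) ⇒ log(r) = 4.91 − 4.770 = +0.140
r = [N3-]/[HN3] = 10^(+0.140) = 1.38

ratio = 1.4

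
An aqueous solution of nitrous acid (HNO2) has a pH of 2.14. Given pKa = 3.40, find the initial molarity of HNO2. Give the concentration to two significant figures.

C₀ = 1.4 × 10^-1 M

[H+] = 10^(-2.14) = 7.24 × 10^-3 M = x
Ka = 10^(−3.40) = 3.98 × 10^-4
Ka = x²/(C₀ − x) ⇒ C₀ = x + x²/Ka
C₀ = 7.24 × 10^-3 + (7.24 × 10^-3)²/(3.98 × 10^-4) = 1.39 × 10^-1 M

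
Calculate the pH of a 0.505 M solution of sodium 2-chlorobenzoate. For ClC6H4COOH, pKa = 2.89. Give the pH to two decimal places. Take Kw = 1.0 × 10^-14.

ClC6H4COO- is the conjugate base of the weak acid ClC6H4COOH.
Ka = 10^(−2.89) = 1.29 × 10^-3
Kb = Kw/Ka = 1.0×10^-14 / 1.29 × 10^-3 = 7.75 × 10^-12
Kb = x²/(0.505 − x) = 7.75 × 10^-12
Since Kb ≪ C₀, x ≈ √(Kb·C₀) = 1.98 × 10^-6 M.
pOH = 5.70, so pH = 14.00 − pOH = 8.30

pH = 8.30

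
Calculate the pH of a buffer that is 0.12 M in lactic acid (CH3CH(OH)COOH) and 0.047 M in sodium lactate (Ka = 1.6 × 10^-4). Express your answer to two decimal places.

pH = 3.39

pKa = −log(1.6 × 10^-4) = 3.796
Henderson–Hasselbalch: pH = pKa + log([CH3CH(OH)COO-]/[CH3CH(OH)COOH]) = 3.796 + log(0.047/0.12)
pH = 3.796 + (-0.407) = 3.39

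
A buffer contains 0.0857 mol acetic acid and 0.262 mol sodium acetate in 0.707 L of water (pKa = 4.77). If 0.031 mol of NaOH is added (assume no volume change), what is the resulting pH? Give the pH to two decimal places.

pH = 5.50

OH- converts CH3COOH to CH3COO-: CH3COOH → 0.0547 mol, CH3COO- → 0.293 mol.
pH = pKa + log(n_CH3COO-/n_CH3COOH) = 4.77 + log(0.293/0.0547) = 4.77 + (+0.729)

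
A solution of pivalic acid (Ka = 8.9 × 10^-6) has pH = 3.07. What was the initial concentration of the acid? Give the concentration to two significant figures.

C₀ = 8.2 × 10^-2 M

[H+] = 10^(-3.07) = 8.51 × 10^-4 M = x
Ka = x²/(C₀ − x) ⇒ C₀ = x + x²/Ka
C₀ = 8.51 × 10^-4 + (8.51 × 10^-4)²/(8.9 × 10^-6) = 8.22 × 10^-2 M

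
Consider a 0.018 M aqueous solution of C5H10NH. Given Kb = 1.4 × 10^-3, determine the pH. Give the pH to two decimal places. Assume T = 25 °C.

C5H10NH + H2O ⇌ C5H10NH2+ + OH-
From the ICE table, Kb = [OH-]²/(0.018 − [OH-]) = 1.4 × 10^-3.
The 5% rule fails; solving [OH-]² + Kb·[OH-] − Kb·C₀ = 0 exactly:
[OH-] = (−Kb + √(Kb² + 4·Kb·C₀))/2 = 4.37 × 10^-3 M
pOH = 2.36, so pH = 14.00 − pOH = 11.64

pH = 11.64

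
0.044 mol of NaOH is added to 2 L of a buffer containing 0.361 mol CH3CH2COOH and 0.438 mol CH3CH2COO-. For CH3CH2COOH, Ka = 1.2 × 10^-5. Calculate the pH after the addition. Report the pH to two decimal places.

pH = 5.10

After neutralization: n(CH3CH2COOH) = 0.317 mol, n(CH3CH2COO-) = 0.482 mol.
pKa = −log(1.2 × 10^-5) = 4.921
pH = pKa + log(n_CH3CH2COO-/n_CH3CH2COOH) = 4.921 + log(0.482/0.317) = 4.921 + (+0.182)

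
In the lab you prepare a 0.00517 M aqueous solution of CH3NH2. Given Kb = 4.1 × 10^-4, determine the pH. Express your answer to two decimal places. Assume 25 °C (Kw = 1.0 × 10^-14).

CH3NH2 + H2O ⇌ CH3NH3+ + OH-
From the ICE table, Kb = x²/(0.00517 − x) = 4.1 × 10^-4.
The 5% rule fails; solving x² + Kb·x − Kb·C₀ = 0 exactly:
x = (−Kb + √(Kb² + 4·Kb·C₀))/2 = 1.27 × 10^-3 M
pOH = 2.90, so pH = 14.00 − pOH = 11.10

pH = 11.10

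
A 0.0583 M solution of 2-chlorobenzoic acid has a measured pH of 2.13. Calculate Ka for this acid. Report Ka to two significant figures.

Ka = 1.1 × 10^-3

[H+] = 10^(-2.13) = 7.41 × 10^-3 M
At equilibrium [HA] = 0.0583 − 7.41 × 10^-3 = 5.09 × 10^-2 M
Ka = [H+][A-]/[HA] = (7.41 × 10^-3)² / 5.09 × 10^-2 = 1.1 × 10^-3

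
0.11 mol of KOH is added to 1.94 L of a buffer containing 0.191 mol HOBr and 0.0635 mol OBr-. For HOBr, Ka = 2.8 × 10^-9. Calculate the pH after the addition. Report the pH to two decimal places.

pH = 8.88

OH- converts HOBr to OBr-: HOBr → 0.081 mol, OBr- → 0.173 mol.
pKa = −log(2.8 × 10^-9) = 8.553
Henderson–Hasselbalch with mole ratio 0.173/0.081: pH = 8.553 + (+0.330)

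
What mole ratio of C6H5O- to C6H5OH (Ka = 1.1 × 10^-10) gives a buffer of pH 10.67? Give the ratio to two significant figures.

pKa = -log(1.1 × 10^-10) = 9.959
pH = pKa + log(r) ⇒ log(r) = 10.67 − 9.959 = +0.711
r = [C6H5O-]/[C6H5OH] = 10^(+0.711) = 5.14

ratio = 5.1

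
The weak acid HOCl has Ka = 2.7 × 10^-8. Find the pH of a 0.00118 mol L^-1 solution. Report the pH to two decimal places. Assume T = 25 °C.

pH = 5.25

HOCl ⇌ OCl- + H+
Ka = [H+]²/(0.00118 − [H+]) = 2.7 × 10^-8
Assume [H+] ≪ 0.00118: [H+] ≈ √(2.7 × 10^-8 × 0.00118) = 5.64 × 10^-6 M
([H+]/C₀ = 0.48% < 5%, so the approximation holds.)
pH = −log[H+] = −log(5.64 × 10^-6) = 5.25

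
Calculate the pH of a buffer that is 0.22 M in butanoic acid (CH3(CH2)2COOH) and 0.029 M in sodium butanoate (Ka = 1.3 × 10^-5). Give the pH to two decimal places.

pH = 4.01

pKa = −log(1.3 × 10^-5) = 4.886
Using pH = pKa + log([base]/[acid]) with [base]/[acid] = 0.029/0.22:
pH = 4.886 + (-0.880) = 4.01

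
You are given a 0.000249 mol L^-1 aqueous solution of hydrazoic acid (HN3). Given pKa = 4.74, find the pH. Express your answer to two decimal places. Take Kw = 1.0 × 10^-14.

HN3 ⇌ N3- + H+
Ka = 10^(−4.74) = 1.82 × 10^-5
Ka = [H+]²/(0.000249 − [H+]) = 1.82 × 10^-5
Here C₀/Ka ≈ 13.7, so the small-[H+] approximation fails. Use the quadratic:
[H+] = [−1.82e-05 + √(1.82e-05² + 1.81e-08)]/2 = 5.88 × 10^-5 M
pH = −log[H+] = −log(5.88 × 10^-5) = 4.23

pH = 4.23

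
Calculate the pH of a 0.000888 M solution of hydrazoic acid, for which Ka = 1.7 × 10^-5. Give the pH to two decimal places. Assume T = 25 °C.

HN3 ⇌ N3- + H+
Ka = x²/(0.000888 − x) = 1.7 × 10^-5
The 5% rule fails; solving x² + Ka·x − Ka·C₀ = 0 exactly:
x = [−1.7e-05 + √(1.7e-05² + 6.04e-08)]/2 = 1.15 × 10^-4 M
pH = −log(1.15 × 10^-4) = 3.94

pH = 3.94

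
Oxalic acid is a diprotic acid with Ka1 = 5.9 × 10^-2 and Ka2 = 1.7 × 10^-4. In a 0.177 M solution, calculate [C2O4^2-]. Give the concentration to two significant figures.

1.7 × 10^-4 M

First ionization gives [H+] ≈ [HC2O4-] = 7.69 × 10^-2 M.
Second step: Ka2 = [H+][C2O4^2-]/[HC2O4-] ≈ [C2O4^2-] (since [H+] ≈ [HC2O4-]).
So [C2O4^2-] ≈ Ka2.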